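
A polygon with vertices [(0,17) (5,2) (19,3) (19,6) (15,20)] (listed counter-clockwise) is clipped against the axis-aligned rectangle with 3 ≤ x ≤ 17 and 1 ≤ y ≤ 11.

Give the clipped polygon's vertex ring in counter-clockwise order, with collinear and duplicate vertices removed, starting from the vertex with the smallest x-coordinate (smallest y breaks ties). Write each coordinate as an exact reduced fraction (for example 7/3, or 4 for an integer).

1. After x ≥ 3: [(3,88/5) (3,8) (5,2) (19,3) (19,6) (15,20)]
2. After x ≤ 17: [(3,88/5) (3,8) (5,2) (17,20/7) (17,13) (15,20)]
3. After y ≥ 1: [(3,88/5) (3,8) (5,2) (17,20/7) (17,13) (15,20)]
4. After y ≤ 11: [(3,11) (3,8) (5,2) (17,20/7) (17,11)]
5. Canonical ring: [(3,8) (5,2) (17,20/7) (17,11) (3,11)]

Clipped polygon: [(3,8) (5,2) (17,20/7) (17,11) (3,11)]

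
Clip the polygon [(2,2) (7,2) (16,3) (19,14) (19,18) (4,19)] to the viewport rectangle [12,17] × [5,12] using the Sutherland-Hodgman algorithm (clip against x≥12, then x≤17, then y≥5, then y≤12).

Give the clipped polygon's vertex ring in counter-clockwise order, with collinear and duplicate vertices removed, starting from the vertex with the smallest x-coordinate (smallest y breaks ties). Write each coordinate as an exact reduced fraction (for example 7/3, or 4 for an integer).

1. After x ≥ 12: [(12,23/9) (16,3) (19,14) (19,18) (12,277/15)]
2. After x ≤ 17: [(12,23/9) (16,3) (17,20/3) (17,272/15) (12,277/15)]
3. After y ≥ 5: [(12,5) (182/11,5) (17,20/3) (17,272/15) (12,277/15)]
4. After y ≤ 12: [(12,12) (12,5) (182/11,5) (17,20/3) (17,12)]
5. Canonical ring: [(12,5) (182/11,5) (17,20/3) (17,12) (12,12)]

Clipped polygon: [(12,5) (182/11,5) (17,20/3) (17,12) (12,12)]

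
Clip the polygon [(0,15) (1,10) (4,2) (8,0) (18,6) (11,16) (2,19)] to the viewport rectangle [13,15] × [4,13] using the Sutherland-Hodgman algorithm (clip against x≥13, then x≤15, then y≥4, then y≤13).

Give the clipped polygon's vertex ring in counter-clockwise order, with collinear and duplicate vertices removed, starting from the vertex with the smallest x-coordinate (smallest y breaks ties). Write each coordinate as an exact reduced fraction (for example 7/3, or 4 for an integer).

1. After x ≥ 13: [(13,3) (18,6) (13,92/7)]
2. After x ≤ 15: [(13,3) (15,21/5) (15,72/7) (13,92/7)]
3. After y ≥ 4: [(13,4) (44/3,4) (15,21/5) (15,72/7) (13,92/7)]
4. After y ≤ 13: [(13,13) (13,4) (44/3,4) (15,21/5) (15,72/7) (131/10,13)]
5. Canonical ring: [(13,4) (44/3,4) (15,21/5) (15,72/7) (131/10,13) (13,13)]

Clipped polygon: [(13,4) (44/3,4) (15,21/5) (15,72/7) (131/10,13) (13,13)]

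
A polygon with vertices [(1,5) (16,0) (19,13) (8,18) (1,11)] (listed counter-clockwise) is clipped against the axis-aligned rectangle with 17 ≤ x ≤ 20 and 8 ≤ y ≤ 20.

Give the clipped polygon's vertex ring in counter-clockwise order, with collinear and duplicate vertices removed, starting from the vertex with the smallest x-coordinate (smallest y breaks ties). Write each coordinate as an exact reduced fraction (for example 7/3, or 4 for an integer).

1. After x ≥ 17: [(17,13/3) (19,13) (17,153/11)]
2. After x ≤ 20: [(17,13/3) (19,13) (17,153/11)]
3. After y ≥ 8: [(17,8) (232/13,8) (19,13) (17,153/11)]
4. After y ≤ 20: [(17,8) (232/13,8) (19,13) (17,153/11)]
5. Canonical ring: [(17,8) (232/13,8) (19,13) (17,153/11)]

Clipped polygon: [(17,8) (232/13,8) (19,13) (17,153/11)]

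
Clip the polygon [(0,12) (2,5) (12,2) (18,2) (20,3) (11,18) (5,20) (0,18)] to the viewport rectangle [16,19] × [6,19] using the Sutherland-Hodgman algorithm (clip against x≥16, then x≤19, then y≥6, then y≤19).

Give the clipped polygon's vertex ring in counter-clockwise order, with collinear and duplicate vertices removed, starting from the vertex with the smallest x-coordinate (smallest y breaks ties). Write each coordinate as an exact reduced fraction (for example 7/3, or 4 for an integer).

1. After x ≥ 16: [(16,2) (18,2) (20,3) (16,29/3)]
2. After x ≤ 19: [(16,2) (18,2) (19,5/2) (19,14/3) (16,29/3)]
3. After y ≥ 6: [(16,6) (91/5,6) (16,29/3)]
4. After y ≤ 19: [(16,6) (91/5,6) (16,29/3)]
5. Canonical ring: [(16,6) (91/5,6) (16,29/3)]

Clipped polygon: [(16,6) (91/5,6) (16,29/3)]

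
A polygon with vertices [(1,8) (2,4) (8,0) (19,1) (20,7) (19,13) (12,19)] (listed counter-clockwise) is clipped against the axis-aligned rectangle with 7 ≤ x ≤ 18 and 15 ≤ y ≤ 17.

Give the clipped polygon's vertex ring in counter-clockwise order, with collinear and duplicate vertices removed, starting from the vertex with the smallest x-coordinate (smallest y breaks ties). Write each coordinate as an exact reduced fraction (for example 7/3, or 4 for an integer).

Clipped polygon: [(8,15) (50/3,15) (43/3,17) (10,17)]

1. After x ≥ 7: [(7,14) (7,2/3) (8,0) (19,1) (20,7) (19,13) (12,19)]
2. After x ≤ 18: [(7,14) (7,2/3) (8,0) (18,10/11) (18,97/7) (12,19)]
3. After y ≥ 15: [(8,15) (50/3,15) (12,19)]
4. After y ≤ 17: [(10,17) (8,15) (50/3,15) (43/3,17)]
5. Canonical ring: [(8,15) (50/3,15) (43/3,17) (10,17)]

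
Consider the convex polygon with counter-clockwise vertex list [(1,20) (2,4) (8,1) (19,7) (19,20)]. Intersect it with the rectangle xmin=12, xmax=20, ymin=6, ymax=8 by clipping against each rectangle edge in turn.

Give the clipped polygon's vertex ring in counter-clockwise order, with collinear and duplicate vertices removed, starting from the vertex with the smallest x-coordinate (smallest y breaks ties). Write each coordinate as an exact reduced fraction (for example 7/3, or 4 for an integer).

Clipped polygon: [(12,6) (103/6,6) (19,7) (19,8) (12,8)]

1. After x ≥ 12: [(12,20) (12,35/11) (19,7) (19,20)]
2. After x ≤ 20: [(12,20) (12,35/11) (19,7) (19,20)]
3. After y ≥ 6: [(12,20) (12,6) (103/6,6) (19,7) (19,20)]
4. After y ≤ 8: [(12,8) (12,6) (103/6,6) (19,7) (19,8)]
5. Canonical ring: [(12,6) (103/6,6) (19,7) (19,8) (12,8)]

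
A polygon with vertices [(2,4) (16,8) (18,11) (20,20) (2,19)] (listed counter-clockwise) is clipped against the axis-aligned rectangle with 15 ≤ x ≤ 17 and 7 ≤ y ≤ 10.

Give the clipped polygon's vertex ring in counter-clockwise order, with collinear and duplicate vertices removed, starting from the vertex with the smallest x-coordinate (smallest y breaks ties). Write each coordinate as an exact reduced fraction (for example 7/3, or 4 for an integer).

Clipped polygon: [(15,54/7) (16,8) (17,19/2) (17,10) (15,10)]

1. After x ≥ 15: [(15,54/7) (16,8) (18,11) (20,20) (15,355/18)]
2. After x ≤ 17: [(15,54/7) (16,8) (17,19/2) (17,119/6) (15,355/18)]
3. After y ≥ 7: [(15,54/7) (16,8) (17,19/2) (17,119/6) (15,355/18)]
4. After y ≤ 10: [(15,10) (15,54/7) (16,8) (17,19/2) (17,10)]
5. Canonical ring: [(15,54/7) (16,8) (17,19/2) (17,10) (15,10)]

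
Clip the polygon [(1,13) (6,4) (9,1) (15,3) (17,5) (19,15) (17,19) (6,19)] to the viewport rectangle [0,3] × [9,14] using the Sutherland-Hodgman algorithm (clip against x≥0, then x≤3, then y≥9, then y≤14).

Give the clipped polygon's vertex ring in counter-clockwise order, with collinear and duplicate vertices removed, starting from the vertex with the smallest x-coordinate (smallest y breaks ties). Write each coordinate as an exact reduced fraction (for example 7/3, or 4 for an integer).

1. After x ≥ 0: [(1,13) (6,4) (9,1) (15,3) (17,5) (19,15) (17,19) (6,19)]
2. After x ≤ 3: [(3,77/5) (1,13) (3,47/5)]
3. After y ≥ 9: [(3,77/5) (1,13) (3,47/5)]
4. After y ≤ 14: [(3,14) (11/6,14) (1,13) (3,47/5)]
5. Canonical ring: [(1,13) (3,47/5) (3,14) (11/6,14)]

Clipped polygon: [(1,13) (3,47/5) (3,14) (11/6,14)]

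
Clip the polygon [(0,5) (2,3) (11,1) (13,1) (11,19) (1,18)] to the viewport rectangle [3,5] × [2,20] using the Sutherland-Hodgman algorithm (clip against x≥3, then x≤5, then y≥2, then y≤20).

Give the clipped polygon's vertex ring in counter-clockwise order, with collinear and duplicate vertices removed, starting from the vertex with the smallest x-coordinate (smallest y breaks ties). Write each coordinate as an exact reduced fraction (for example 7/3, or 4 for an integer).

1. After x ≥ 3: [(3,25/9) (11,1) (13,1) (11,19) (3,91/5)]
2. After x ≤ 5: [(3,25/9) (5,7/3) (5,92/5) (3,91/5)]
3. After y ≥ 2: [(3,25/9) (5,7/3) (5,92/5) (3,91/5)]
4. After y ≤ 20: [(3,25/9) (5,7/3) (5,92/5) (3,91/5)]
5. Canonical ring: [(3,25/9) (5,7/3) (5,92/5) (3,91/5)]

Clipped polygon: [(3,25/9) (5,7/3) (5,92/5) (3,91/5)]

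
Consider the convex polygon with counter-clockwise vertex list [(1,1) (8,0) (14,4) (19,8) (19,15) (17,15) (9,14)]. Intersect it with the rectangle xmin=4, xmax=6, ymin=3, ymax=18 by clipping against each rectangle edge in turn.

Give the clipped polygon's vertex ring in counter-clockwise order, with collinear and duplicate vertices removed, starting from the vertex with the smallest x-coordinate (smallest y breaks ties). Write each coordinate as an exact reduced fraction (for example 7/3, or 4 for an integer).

1. After x ≥ 4: [(4,47/8) (4,4/7) (8,0) (14,4) (19,8) (19,15) (17,15) (9,14)]
2. After x ≤ 6: [(6,73/8) (4,47/8) (4,4/7) (6,2/7)]
3. After y ≥ 3: [(6,3) (6,73/8) (4,47/8) (4,3)]
4. After y ≤ 18: [(6,3) (6,73/8) (4,47/8) (4,3)]
5. Canonical ring: [(4,3) (6,3) (6,73/8) (4,47/8)]

Clipped polygon: [(4,3) (6,3) (6,73/8) (4,47/8)]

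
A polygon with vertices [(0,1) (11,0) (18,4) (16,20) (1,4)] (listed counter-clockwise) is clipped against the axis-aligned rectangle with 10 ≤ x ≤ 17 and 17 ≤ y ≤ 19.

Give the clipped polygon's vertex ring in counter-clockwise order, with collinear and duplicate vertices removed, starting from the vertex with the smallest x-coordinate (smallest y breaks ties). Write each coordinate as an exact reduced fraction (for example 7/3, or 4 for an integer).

1. After x ≥ 10: [(10,1/11) (11,0) (18,4) (16,20) (10,68/5)]
2. After x ≤ 17: [(10,1/11) (11,0) (17,24/7) (17,12) (16,20) (10,68/5)]
3. After y ≥ 17: [(131/8,17) (16,20) (211/16,17)]
4. After y ≤ 19: [(131/8,17) (129/8,19) (241/16,19) (211/16,17)]
5. Canonical ring: [(211/16,17) (131/8,17) (129/8,19) (241/16,19)]

Clipped polygon: [(211/16,17) (131/8,17) (129/8,19) (241/16,19)]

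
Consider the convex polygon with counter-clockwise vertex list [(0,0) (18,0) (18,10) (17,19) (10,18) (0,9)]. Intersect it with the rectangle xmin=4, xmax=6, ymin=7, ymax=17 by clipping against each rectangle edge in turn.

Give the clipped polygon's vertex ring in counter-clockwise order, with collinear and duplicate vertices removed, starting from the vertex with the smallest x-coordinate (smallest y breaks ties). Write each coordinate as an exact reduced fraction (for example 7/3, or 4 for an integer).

Clipped polygon: [(4,7) (6,7) (6,72/5) (4,63/5)]

1. After x ≥ 4: [(4,0) (18,0) (18,10) (17,19) (10,18) (4,63/5)]
2. After x ≤ 6: [(4,0) (6,0) (6,72/5) (4,63/5)]
3. After y ≥ 7: [(4,7) (6,7) (6,72/5) (4,63/5)]
4. After y ≤ 17: [(4,7) (6,7) (6,72/5) (4,63/5)]
5. Canonical ring: [(4,7) (6,7) (6,72/5) (4,63/5)]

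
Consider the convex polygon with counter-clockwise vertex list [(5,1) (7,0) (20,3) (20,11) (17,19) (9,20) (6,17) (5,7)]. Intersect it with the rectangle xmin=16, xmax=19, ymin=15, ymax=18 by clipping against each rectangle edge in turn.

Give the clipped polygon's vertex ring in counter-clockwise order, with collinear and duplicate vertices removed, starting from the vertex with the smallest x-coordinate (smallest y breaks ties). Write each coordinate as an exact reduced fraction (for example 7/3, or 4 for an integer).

Clipped polygon: [(16,15) (37/2,15) (139/8,18) (16,18)]

1. After x ≥ 16: [(16,27/13) (20,3) (20,11) (17,19) (16,153/8)]
2. After x ≤ 19: [(16,27/13) (19,36/13) (19,41/3) (17,19) (16,153/8)]
3. After y ≥ 15: [(16,15) (37/2,15) (17,19) (16,153/8)]
4. After y ≤ 18: [(16,18) (16,15) (37/2,15) (139/8,18)]
5. Canonical ring: [(16,15) (37/2,15) (139/8,18) (16,18)]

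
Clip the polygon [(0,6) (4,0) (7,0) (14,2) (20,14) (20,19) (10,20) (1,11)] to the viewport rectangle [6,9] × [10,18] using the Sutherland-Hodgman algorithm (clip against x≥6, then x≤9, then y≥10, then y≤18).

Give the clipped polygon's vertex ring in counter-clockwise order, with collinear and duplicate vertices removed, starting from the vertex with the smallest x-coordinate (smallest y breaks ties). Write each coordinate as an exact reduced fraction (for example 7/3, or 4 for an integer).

1. After x ≥ 6: [(6,0) (7,0) (14,2) (20,14) (20,19) (10,20) (6,16)]
2. After x ≤ 9: [(6,0) (7,0) (9,4/7) (9,19) (6,16)]
3. After y ≥ 10: [(6,10) (9,10) (9,19) (6,16)]
4. After y ≤ 18: [(6,10) (9,10) (9,18) (8,18) (6,16)]
5. Canonical ring: [(6,10) (9,10) (9,18) (8,18) (6,16)]

Clipped polygon: [(6,10) (9,10) (9,18) (8,18) (6,16)]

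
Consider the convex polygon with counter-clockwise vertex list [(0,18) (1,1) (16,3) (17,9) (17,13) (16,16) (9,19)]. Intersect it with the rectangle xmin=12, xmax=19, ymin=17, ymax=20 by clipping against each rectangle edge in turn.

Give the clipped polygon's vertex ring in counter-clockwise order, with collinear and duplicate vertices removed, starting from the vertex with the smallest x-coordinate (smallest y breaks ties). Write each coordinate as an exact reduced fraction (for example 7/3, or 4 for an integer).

1. After x ≥ 12: [(12,37/15) (16,3) (17,9) (17,13) (16,16) (12,124/7)]
2. After x ≤ 19: [(12,37/15) (16,3) (17,9) (17,13) (16,16) (12,124/7)]
3. After y ≥ 17: [(12,17) (41/3,17) (12,124/7)]
4. After y ≤ 20: [(12,17) (41/3,17) (12,124/7)]
5. Canonical ring: [(12,17) (41/3,17) (12,124/7)]

Clipped polygon: [(12,17) (41/3,17) (12,124/7)]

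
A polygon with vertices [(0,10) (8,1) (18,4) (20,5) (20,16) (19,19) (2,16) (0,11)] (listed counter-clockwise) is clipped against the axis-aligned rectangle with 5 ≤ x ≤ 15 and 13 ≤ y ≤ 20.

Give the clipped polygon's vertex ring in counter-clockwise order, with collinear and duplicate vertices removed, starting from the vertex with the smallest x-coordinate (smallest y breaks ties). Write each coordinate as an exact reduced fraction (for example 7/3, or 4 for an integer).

1. After x ≥ 5: [(5,35/8) (8,1) (18,4) (20,5) (20,16) (19,19) (5,281/17)]
2. After x ≤ 15: [(5,35/8) (8,1) (15,31/10) (15,311/17) (5,281/17)]
3. After y ≥ 13: [(5,13) (15,13) (15,311/17) (5,281/17)]
4. After y ≤ 20: [(5,13) (15,13) (15,311/17) (5,281/17)]
5. Canonical ring: [(5,13) (15,13) (15,311/17) (5,281/17)]

Clipped polygon: [(5,13) (15,13) (15,311/17) (5,281/17)]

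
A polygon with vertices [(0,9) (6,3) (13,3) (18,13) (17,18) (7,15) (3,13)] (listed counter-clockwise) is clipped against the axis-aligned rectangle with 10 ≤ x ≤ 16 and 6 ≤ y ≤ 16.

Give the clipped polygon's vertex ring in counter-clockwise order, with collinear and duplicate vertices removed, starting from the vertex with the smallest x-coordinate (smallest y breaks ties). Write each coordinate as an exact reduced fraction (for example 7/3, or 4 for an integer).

Clipped polygon: [(10,6) (29/2,6) (16,9) (16,16) (31/3,16) (10,159/10)]

1. After x ≥ 10: [(10,3) (13,3) (18,13) (17,18) (10,159/10)]
2. After x ≤ 16: [(10,3) (13,3) (16,9) (16,177/10) (10,159/10)]
3. After y ≥ 6: [(10,6) (29/2,6) (16,9) (16,177/10) (10,159/10)]
4. After y ≤ 16: [(10,6) (29/2,6) (16,9) (16,16) (31/3,16) (10,159/10)]
5. Canonical ring: [(10,6) (29/2,6) (16,9) (16,16) (31/3,16) (10,159/10)]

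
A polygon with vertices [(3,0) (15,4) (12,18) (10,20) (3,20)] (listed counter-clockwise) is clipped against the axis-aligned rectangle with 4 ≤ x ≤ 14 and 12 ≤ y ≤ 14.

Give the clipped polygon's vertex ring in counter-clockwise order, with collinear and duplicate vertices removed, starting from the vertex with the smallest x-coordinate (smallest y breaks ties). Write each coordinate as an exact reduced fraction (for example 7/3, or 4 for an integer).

Clipped polygon: [(4,12) (93/7,12) (90/7,14) (4,14)]

1. After x ≥ 4: [(4,1/3) (15,4) (12,18) (10,20) (4,20)]
2. After x ≤ 14: [(4,1/3) (14,11/3) (14,26/3) (12,18) (10,20) (4,20)]
3. After y ≥ 12: [(4,12) (93/7,12) (12,18) (10,20) (4,20)]
4. After y ≤ 14: [(4,14) (4,12) (93/7,12) (90/7,14)]
5. Canonical ring: [(4,12) (93/7,12) (90/7,14) (4,14)]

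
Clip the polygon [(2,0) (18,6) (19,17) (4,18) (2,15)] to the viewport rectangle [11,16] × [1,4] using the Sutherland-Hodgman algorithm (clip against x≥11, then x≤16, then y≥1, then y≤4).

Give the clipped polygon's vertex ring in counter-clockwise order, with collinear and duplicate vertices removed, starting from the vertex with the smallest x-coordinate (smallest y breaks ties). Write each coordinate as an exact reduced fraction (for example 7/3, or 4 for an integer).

Clipped polygon: [(11,27/8) (38/3,4) (11,4)]

1. After x ≥ 11: [(11,27/8) (18,6) (19,17) (11,263/15)]
2. After x ≤ 16: [(11,27/8) (16,21/4) (16,86/5) (11,263/15)]
3. After y ≥ 1: [(11,27/8) (16,21/4) (16,86/5) (11,263/15)]
4. After y ≤ 4: [(11,4) (11,27/8) (38/3,4)]
5. Canonical ring: [(11,27/8) (38/3,4) (11,4)]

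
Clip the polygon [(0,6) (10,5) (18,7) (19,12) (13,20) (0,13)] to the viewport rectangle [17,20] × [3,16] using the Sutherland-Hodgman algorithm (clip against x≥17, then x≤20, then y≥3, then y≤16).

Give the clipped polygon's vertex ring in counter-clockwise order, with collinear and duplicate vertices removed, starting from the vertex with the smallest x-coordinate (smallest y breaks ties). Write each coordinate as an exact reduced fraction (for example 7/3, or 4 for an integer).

Clipped polygon: [(17,27/4) (18,7) (19,12) (17,44/3)]

1. After x ≥ 17: [(17,27/4) (18,7) (19,12) (17,44/3)]
2. After x ≤ 20: [(17,27/4) (18,7) (19,12) (17,44/3)]
3. After y ≥ 3: [(17,27/4) (18,7) (19,12) (17,44/3)]
4. After y ≤ 16: [(17,27/4) (18,7) (19,12) (17,44/3)]
5. Canonical ring: [(17,27/4) (18,7) (19,12) (17,44/3)]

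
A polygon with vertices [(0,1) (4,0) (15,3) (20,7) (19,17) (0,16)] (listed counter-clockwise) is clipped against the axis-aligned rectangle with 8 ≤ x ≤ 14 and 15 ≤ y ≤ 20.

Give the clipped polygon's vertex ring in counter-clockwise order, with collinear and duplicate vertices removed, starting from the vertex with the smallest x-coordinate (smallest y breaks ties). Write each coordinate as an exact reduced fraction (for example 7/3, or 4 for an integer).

1. After x ≥ 8: [(8,12/11) (15,3) (20,7) (19,17) (8,312/19)]
2. After x ≤ 14: [(8,12/11) (14,30/11) (14,318/19) (8,312/19)]
3. After y ≥ 15: [(8,15) (14,15) (14,318/19) (8,312/19)]
4. After y ≤ 20: [(8,15) (14,15) (14,318/19) (8,312/19)]
5. Canonical ring: [(8,15) (14,15) (14,318/19) (8,312/19)]

Clipped polygon: [(8,15) (14,15) (14,318/19) (8,312/19)]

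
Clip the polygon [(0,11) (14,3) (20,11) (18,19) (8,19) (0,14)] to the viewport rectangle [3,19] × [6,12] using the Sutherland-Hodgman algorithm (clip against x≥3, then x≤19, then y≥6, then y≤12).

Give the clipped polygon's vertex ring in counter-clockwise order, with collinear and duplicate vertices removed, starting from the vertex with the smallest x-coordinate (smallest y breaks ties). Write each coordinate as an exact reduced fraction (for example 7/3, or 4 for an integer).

Clipped polygon: [(3,65/7) (35/4,6) (65/4,6) (19,29/3) (19,12) (3,12)]

1. After x ≥ 3: [(3,65/7) (14,3) (20,11) (18,19) (8,19) (3,127/8)]
2. After x ≤ 19: [(3,65/7) (14,3) (19,29/3) (19,15) (18,19) (8,19) (3,127/8)]
3. After y ≥ 6: [(3,65/7) (35/4,6) (65/4,6) (19,29/3) (19,15) (18,19) (8,19) (3,127/8)]
4. After y ≤ 12: [(3,12) (3,65/7) (35/4,6) (65/4,6) (19,29/3) (19,12)]
5. Canonical ring: [(3,65/7) (35/4,6) (65/4,6) (19,29/3) (19,12) (3,12)]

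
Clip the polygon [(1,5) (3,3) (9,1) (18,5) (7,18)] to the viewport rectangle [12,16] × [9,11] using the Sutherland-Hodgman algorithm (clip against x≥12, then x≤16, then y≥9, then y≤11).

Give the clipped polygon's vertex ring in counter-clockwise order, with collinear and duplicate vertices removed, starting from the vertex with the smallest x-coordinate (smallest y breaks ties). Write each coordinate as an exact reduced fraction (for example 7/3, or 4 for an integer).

Clipped polygon: [(12,9) (190/13,9) (168/13,11) (12,11)]

1. After x ≥ 12: [(12,7/3) (18,5) (12,133/11)]
2. After x ≤ 16: [(12,7/3) (16,37/9) (16,81/11) (12,133/11)]
3. After y ≥ 9: [(12,9) (190/13,9) (12,133/11)]
4. After y ≤ 11: [(12,11) (12,9) (190/13,9) (168/13,11)]
5. Canonical ring: [(12,9) (190/13,9) (168/13,11) (12,11)]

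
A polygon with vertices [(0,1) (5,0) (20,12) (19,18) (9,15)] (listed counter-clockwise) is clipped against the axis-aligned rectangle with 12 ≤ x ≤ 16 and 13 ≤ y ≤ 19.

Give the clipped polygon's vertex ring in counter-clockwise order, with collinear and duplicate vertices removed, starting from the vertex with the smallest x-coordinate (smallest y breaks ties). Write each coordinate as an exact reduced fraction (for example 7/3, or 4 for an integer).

Clipped polygon: [(12,13) (16,13) (16,171/10) (12,159/10)]

1. After x ≥ 12: [(12,28/5) (20,12) (19,18) (12,159/10)]
2. After x ≤ 16: [(12,28/5) (16,44/5) (16,171/10) (12,159/10)]
3. After y ≥ 13: [(12,13) (16,13) (16,171/10) (12,159/10)]
4. After y ≤ 19: [(12,13) (16,13) (16,171/10) (12,159/10)]
5. Canonical ring: [(12,13) (16,13) (16,171/10) (12,159/10)]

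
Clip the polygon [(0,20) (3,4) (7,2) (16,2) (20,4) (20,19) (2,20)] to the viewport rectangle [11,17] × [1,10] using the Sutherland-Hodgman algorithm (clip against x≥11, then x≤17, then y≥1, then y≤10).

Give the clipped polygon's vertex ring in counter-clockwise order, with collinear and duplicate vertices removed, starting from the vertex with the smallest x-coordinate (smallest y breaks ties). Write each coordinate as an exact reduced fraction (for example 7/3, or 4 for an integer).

Clipped polygon: [(11,2) (16,2) (17,5/2) (17,10) (11,10)]

1. After x ≥ 11: [(11,2) (16,2) (20,4) (20,19) (11,39/2)]
2. After x ≤ 17: [(11,2) (16,2) (17,5/2) (17,115/6) (11,39/2)]
3. After y ≥ 1: [(11,2) (16,2) (17,5/2) (17,115/6) (11,39/2)]
4. After y ≤ 10: [(11,10) (11,2) (16,2) (17,5/2) (17,10)]
5. Canonical ring: [(11,2) (16,2) (17,5/2) (17,10) (11,10)]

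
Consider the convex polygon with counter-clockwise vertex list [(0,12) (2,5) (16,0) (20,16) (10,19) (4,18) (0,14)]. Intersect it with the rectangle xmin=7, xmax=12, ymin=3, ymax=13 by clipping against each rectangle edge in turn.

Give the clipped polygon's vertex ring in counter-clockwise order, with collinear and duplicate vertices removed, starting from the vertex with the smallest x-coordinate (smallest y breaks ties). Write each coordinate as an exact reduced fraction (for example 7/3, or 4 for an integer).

1. After x ≥ 7: [(7,45/14) (16,0) (20,16) (10,19) (7,37/2)]
2. After x ≤ 12: [(7,45/14) (12,10/7) (12,92/5) (10,19) (7,37/2)]
3. After y ≥ 3: [(7,45/14) (38/5,3) (12,3) (12,92/5) (10,19) (7,37/2)]
4. After y ≤ 13: [(7,13) (7,45/14) (38/5,3) (12,3) (12,13)]
5. Canonical ring: [(7,45/14) (38/5,3) (12,3) (12,13) (7,13)]

Clipped polygon: [(7,45/14) (38/5,3) (12,3) (12,13) (7,13)]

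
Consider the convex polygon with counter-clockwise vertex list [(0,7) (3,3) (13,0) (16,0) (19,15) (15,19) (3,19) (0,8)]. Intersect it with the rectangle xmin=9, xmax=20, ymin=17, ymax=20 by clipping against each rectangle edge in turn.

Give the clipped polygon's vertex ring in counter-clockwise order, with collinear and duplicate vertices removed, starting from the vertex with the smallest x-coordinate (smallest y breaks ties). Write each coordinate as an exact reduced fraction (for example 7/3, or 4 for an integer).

1. After x ≥ 9: [(9,6/5) (13,0) (16,0) (19,15) (15,19) (9,19)]
2. After x ≤ 20: [(9,6/5) (13,0) (16,0) (19,15) (15,19) (9,19)]
3. After y ≥ 17: [(9,17) (17,17) (15,19) (9,19)]
4. After y ≤ 20: [(9,17) (17,17) (15,19) (9,19)]
5. Canonical ring: [(9,17) (17,17) (15,19) (9,19)]

Clipped polygon: [(9,17) (17,17) (15,19) (9,19)]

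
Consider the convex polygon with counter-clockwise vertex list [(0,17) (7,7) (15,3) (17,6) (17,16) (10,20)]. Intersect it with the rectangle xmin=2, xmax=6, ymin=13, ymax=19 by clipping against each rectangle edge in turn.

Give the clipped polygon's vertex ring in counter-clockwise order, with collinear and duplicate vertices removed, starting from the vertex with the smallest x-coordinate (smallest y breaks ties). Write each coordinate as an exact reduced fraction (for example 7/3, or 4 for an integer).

Clipped polygon: [(2,99/7) (14/5,13) (6,13) (6,94/5) (2,88/5)]

1. After x ≥ 2: [(2,88/5) (2,99/7) (7,7) (15,3) (17,6) (17,16) (10,20)]
2. After x ≤ 6: [(6,94/5) (2,88/5) (2,99/7) (6,59/7)]
3. After y ≥ 13: [(6,13) (6,94/5) (2,88/5) (2,99/7) (14/5,13)]
4. After y ≤ 19: [(6,13) (6,94/5) (2,88/5) (2,99/7) (14/5,13)]
5. Canonical ring: [(2,99/7) (14/5,13) (6,13) (6,94/5) (2,88/5)]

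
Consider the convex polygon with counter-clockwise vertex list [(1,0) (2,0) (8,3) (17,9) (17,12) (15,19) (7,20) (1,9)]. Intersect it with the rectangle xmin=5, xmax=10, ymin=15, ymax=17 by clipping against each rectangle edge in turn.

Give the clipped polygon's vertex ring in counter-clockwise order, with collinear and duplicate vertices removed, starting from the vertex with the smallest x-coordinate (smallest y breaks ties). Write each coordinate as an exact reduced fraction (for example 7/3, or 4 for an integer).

Clipped polygon: [(5,15) (10,15) (10,17) (59/11,17) (5,49/3)]

1. After x ≥ 5: [(5,3/2) (8,3) (17,9) (17,12) (15,19) (7,20) (5,49/3)]
2. After x ≤ 10: [(5,3/2) (8,3) (10,13/3) (10,157/8) (7,20) (5,49/3)]
3. After y ≥ 15: [(5,15) (10,15) (10,157/8) (7,20) (5,49/3)]
4. After y ≤ 17: [(5,15) (10,15) (10,17) (59/11,17) (5,49/3)]
5. Canonical ring: [(5,15) (10,15) (10,17) (59/11,17) (5,49/3)]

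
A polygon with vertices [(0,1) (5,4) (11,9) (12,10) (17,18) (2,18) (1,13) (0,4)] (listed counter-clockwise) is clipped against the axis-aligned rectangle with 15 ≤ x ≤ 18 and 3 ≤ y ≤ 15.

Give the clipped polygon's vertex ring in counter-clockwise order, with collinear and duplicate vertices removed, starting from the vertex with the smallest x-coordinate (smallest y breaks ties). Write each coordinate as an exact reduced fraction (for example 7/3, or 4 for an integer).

1. After x ≥ 15: [(15,74/5) (17,18) (15,18)]
2. After x ≤ 18: [(15,74/5) (17,18) (15,18)]
3. After y ≥ 3: [(15,74/5) (17,18) (15,18)]
4. After y ≤ 15: [(15,15) (15,74/5) (121/8,15)]
5. Canonical ring: [(15,74/5) (121/8,15) (15,15)]

Clipped polygon: [(15,74/5) (121/8,15) (15,15)]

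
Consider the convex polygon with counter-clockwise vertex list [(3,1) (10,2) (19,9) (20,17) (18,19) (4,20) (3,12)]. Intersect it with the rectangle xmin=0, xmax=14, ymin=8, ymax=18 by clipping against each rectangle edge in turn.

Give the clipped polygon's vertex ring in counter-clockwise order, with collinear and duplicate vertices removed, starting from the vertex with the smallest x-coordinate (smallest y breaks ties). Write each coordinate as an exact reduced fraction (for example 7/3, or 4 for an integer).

1. After x ≥ 0: [(3,1) (10,2) (19,9) (20,17) (18,19) (4,20) (3,12)]
2. After x ≤ 14: [(3,1) (10,2) (14,46/9) (14,135/7) (4,20) (3,12)]
3. After y ≥ 8: [(3,8) (14,8) (14,135/7) (4,20) (3,12)]
4. After y ≤ 18: [(3,8) (14,8) (14,18) (15/4,18) (3,12)]
5. Canonical ring: [(3,8) (14,8) (14,18) (15/4,18) (3,12)]

Clipped polygon: [(3,8) (14,8) (14,18) (15/4,18) (3,12)]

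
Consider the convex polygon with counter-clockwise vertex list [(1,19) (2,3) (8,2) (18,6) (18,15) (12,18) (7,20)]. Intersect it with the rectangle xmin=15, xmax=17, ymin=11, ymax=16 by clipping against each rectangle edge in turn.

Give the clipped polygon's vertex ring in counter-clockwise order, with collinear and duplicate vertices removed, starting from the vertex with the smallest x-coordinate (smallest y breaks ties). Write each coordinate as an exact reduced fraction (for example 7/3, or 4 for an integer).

Clipped polygon: [(15,11) (17,11) (17,31/2) (16,16) (15,16)]

1. After x ≥ 15: [(15,24/5) (18,6) (18,15) (15,33/2)]
2. After x ≤ 17: [(15,24/5) (17,28/5) (17,31/2) (15,33/2)]
3. After y ≥ 11: [(15,11) (17,11) (17,31/2) (15,33/2)]
4. After y ≤ 16: [(15,16) (15,11) (17,11) (17,31/2) (16,16)]
5. Canonical ring: [(15,11) (17,11) (17,31/2) (16,16) (15,16)]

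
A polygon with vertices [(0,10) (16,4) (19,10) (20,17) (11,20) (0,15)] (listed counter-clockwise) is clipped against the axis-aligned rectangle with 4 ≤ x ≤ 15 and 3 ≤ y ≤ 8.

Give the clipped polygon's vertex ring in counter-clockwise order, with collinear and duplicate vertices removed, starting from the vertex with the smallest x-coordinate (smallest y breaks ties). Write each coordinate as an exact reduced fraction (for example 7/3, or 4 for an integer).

1. After x ≥ 4: [(4,17/2) (16,4) (19,10) (20,17) (11,20) (4,185/11)]
2. After x ≤ 15: [(4,17/2) (15,35/8) (15,56/3) (11,20) (4,185/11)]
3. After y ≥ 3: [(4,17/2) (15,35/8) (15,56/3) (11,20) (4,185/11)]
4. After y ≤ 8: [(16/3,8) (15,35/8) (15,8)]
5. Canonical ring: [(16/3,8) (15,35/8) (15,8)]

Clipped polygon: [(16/3,8) (15,35/8) (15,8)]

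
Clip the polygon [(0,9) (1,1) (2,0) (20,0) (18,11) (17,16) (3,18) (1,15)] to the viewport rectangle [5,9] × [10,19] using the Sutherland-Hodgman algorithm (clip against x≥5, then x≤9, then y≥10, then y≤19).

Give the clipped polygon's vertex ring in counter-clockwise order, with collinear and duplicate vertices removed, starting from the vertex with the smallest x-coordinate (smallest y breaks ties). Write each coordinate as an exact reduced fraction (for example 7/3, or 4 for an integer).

1. After x ≥ 5: [(5,0) (20,0) (18,11) (17,16) (5,124/7)]
2. After x ≤ 9: [(5,0) (9,0) (9,120/7) (5,124/7)]
3. After y ≥ 10: [(5,10) (9,10) (9,120/7) (5,124/7)]
4. After y ≤ 19: [(5,10) (9,10) (9,120/7) (5,124/7)]
5. Canonical ring: [(5,10) (9,10) (9,120/7) (5,124/7)]

Clipped polygon: [(5,10) (9,10) (9,120/7) (5,124/7)]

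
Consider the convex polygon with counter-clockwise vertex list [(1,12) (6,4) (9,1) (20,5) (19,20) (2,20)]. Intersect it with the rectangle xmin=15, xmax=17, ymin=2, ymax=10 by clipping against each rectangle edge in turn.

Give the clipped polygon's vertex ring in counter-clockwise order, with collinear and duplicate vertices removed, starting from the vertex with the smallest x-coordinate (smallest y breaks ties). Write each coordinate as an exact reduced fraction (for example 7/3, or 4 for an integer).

Clipped polygon: [(15,35/11) (17,43/11) (17,10) (15,10)]

1. After x ≥ 15: [(15,35/11) (20,5) (19,20) (15,20)]
2. After x ≤ 17: [(15,35/11) (17,43/11) (17,20) (15,20)]
3. After y ≥ 2: [(15,35/11) (17,43/11) (17,20) (15,20)]
4. After y ≤ 10: [(15,10) (15,35/11) (17,43/11) (17,10)]
5. Canonical ring: [(15,35/11) (17,43/11) (17,10) (15,10)]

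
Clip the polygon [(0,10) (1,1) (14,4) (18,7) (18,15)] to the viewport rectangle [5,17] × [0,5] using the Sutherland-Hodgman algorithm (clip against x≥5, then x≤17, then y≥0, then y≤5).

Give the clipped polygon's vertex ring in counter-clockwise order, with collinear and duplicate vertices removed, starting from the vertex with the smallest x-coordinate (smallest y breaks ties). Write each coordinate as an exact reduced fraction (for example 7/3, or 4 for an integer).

Clipped polygon: [(5,25/13) (14,4) (46/3,5) (5,5)]

1. After x ≥ 5: [(5,205/18) (5,25/13) (14,4) (18,7) (18,15)]
2. After x ≤ 17: [(17,265/18) (5,205/18) (5,25/13) (14,4) (17,25/4)]
3. After y ≥ 0: [(17,265/18) (5,205/18) (5,25/13) (14,4) (17,25/4)]
4. After y ≤ 5: [(5,5) (5,25/13) (14,4) (46/3,5)]
5. Canonical ring: [(5,25/13) (14,4) (46/3,5) (5,5)]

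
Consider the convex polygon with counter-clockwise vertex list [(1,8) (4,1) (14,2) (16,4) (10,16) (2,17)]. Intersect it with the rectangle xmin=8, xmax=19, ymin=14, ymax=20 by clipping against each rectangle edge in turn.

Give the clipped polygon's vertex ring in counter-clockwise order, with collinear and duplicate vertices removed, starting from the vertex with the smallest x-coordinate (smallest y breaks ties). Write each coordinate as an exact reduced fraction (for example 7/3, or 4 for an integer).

Clipped polygon: [(8,14) (11,14) (10,16) (8,65/4)]

1. After x ≥ 8: [(8,7/5) (14,2) (16,4) (10,16) (8,65/4)]
2. After x ≤ 19: [(8,7/5) (14,2) (16,4) (10,16) (8,65/4)]
3. After y ≥ 14: [(8,14) (11,14) (10,16) (8,65/4)]
4. After y ≤ 20: [(8,14) (11,14) (10,16) (8,65/4)]
5. Canonical ring: [(8,14) (11,14) (10,16) (8,65/4)]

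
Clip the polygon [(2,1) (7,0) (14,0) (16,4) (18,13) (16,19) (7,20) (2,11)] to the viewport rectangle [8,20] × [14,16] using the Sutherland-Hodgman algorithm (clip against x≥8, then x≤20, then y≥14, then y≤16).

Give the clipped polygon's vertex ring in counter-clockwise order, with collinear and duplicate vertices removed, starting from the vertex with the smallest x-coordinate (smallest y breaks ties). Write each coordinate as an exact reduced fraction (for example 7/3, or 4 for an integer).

Clipped polygon: [(8,14) (53/3,14) (17,16) (8,16)]

1. After x ≥ 8: [(8,0) (14,0) (16,4) (18,13) (16,19) (8,179/9)]
2. After x ≤ 20: [(8,0) (14,0) (16,4) (18,13) (16,19) (8,179/9)]
3. After y ≥ 14: [(8,14) (53/3,14) (16,19) (8,179/9)]
4. After y ≤ 16: [(8,16) (8,14) (53/3,14) (17,16)]
5. Canonical ring: [(8,14) (53/3,14) (17,16) (8,16)]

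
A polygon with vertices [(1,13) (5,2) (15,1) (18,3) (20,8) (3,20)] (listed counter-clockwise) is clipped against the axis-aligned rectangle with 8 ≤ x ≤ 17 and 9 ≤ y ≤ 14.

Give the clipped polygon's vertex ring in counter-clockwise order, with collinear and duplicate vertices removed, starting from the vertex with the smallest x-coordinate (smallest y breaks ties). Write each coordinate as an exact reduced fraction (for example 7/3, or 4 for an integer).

1. After x ≥ 8: [(8,17/10) (15,1) (18,3) (20,8) (8,280/17)]
2. After x ≤ 17: [(8,17/10) (15,1) (17,7/3) (17,172/17) (8,280/17)]
3. After y ≥ 9: [(8,9) (17,9) (17,172/17) (8,280/17)]
4. After y ≤ 14: [(8,14) (8,9) (17,9) (17,172/17) (23/2,14)]
5. Canonical ring: [(8,9) (17,9) (17,172/17) (23/2,14) (8,14)]

Clipped polygon: [(8,9) (17,9) (17,172/17) (23/2,14) (8,14)]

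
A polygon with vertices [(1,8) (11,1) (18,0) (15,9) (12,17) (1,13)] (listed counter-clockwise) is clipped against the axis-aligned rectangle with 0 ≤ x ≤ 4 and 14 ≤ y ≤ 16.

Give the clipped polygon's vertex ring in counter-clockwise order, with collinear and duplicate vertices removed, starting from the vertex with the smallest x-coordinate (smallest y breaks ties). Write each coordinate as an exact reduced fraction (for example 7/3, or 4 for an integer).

1. After x ≥ 0: [(1,8) (11,1) (18,0) (15,9) (12,17) (1,13)]
2. After x ≤ 4: [(1,8) (4,59/10) (4,155/11) (1,13)]
3. After y ≥ 14: [(4,14) (4,155/11) (15/4,14)]
4. After y ≤ 16: [(4,14) (4,155/11) (15/4,14)]
5. Canonical ring: [(15/4,14) (4,14) (4,155/11)]

Clipped polygon: [(15/4,14) (4,14) (4,155/11)]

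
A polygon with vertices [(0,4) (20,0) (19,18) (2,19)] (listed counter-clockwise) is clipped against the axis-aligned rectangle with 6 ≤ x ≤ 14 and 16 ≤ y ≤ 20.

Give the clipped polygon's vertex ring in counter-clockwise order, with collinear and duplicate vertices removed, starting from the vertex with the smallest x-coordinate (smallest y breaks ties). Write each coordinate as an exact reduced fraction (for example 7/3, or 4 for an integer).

1. After x ≥ 6: [(6,14/5) (20,0) (19,18) (6,319/17)]
2. After x ≤ 14: [(6,14/5) (14,6/5) (14,311/17) (6,319/17)]
3. After y ≥ 16: [(6,16) (14,16) (14,311/17) (6,319/17)]
4. After y ≤ 20: [(6,16) (14,16) (14,311/17) (6,319/17)]
5. Canonical ring: [(6,16) (14,16) (14,311/17) (6,319/17)]

Clipped polygon: [(6,16) (14,16) (14,311/17) (6,319/17)]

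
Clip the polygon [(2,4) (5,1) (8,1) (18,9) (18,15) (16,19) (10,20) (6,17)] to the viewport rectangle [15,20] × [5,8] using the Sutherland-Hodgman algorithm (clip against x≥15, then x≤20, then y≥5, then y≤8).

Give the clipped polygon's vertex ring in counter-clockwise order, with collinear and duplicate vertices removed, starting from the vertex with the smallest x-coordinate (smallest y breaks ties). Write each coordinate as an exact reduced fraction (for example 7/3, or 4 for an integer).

Clipped polygon: [(15,33/5) (67/4,8) (15,8)]

1. After x ≥ 15: [(15,33/5) (18,9) (18,15) (16,19) (15,115/6)]
2. After x ≤ 20: [(15,33/5) (18,9) (18,15) (16,19) (15,115/6)]
3. After y ≥ 5: [(15,33/5) (18,9) (18,15) (16,19) (15,115/6)]
4. After y ≤ 8: [(15,8) (15,33/5) (67/4,8)]
5. Canonical ring: [(15,33/5) (67/4,8) (15,8)]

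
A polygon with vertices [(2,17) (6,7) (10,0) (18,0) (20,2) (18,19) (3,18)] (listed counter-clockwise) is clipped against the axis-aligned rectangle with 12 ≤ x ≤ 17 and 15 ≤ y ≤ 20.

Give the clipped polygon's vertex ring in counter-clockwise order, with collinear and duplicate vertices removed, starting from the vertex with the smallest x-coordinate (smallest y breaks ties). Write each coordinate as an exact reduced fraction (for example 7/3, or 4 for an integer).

Clipped polygon: [(12,15) (17,15) (17,284/15) (12,93/5)]

1. After x ≥ 12: [(12,0) (18,0) (20,2) (18,19) (12,93/5)]
2. After x ≤ 17: [(12,0) (17,0) (17,284/15) (12,93/5)]
3. After y ≥ 15: [(12,15) (17,15) (17,284/15) (12,93/5)]
4. After y ≤ 20: [(12,15) (17,15) (17,284/15) (12,93/5)]
5. Canonical ring: [(12,15) (17,15) (17,284/15) (12,93/5)]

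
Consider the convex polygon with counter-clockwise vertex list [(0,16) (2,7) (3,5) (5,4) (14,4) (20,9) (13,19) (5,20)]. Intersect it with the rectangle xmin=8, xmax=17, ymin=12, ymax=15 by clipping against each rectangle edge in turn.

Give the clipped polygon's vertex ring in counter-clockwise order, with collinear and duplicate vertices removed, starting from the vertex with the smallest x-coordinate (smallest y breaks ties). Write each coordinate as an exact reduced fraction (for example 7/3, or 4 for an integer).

1. After x ≥ 8: [(8,4) (14,4) (20,9) (13,19) (8,157/8)]
2. After x ≤ 17: [(8,4) (14,4) (17,13/2) (17,93/7) (13,19) (8,157/8)]
3. After y ≥ 12: [(8,12) (17,12) (17,93/7) (13,19) (8,157/8)]
4. After y ≤ 15: [(8,15) (8,12) (17,12) (17,93/7) (79/5,15)]
5. Canonical ring: [(8,12) (17,12) (17,93/7) (79/5,15) (8,15)]

Clipped polygon: [(8,12) (17,12) (17,93/7) (79/5,15) (8,15)]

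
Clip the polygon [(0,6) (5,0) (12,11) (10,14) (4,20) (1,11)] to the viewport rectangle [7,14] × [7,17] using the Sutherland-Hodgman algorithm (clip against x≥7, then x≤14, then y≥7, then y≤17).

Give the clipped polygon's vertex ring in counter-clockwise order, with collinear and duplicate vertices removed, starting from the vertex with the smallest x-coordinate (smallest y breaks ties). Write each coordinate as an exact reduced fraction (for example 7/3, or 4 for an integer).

1. After x ≥ 7: [(7,22/7) (12,11) (10,14) (7,17)]
2. After x ≤ 14: [(7,22/7) (12,11) (10,14) (7,17)]
3. After y ≥ 7: [(7,7) (104/11,7) (12,11) (10,14) (7,17)]
4. After y ≤ 17: [(7,7) (104/11,7) (12,11) (10,14) (7,17)]
5. Canonical ring: [(7,7) (104/11,7) (12,11) (10,14) (7,17)]

Clipped polygon: [(7,7) (104/11,7) (12,11) (10,14) (7,17)]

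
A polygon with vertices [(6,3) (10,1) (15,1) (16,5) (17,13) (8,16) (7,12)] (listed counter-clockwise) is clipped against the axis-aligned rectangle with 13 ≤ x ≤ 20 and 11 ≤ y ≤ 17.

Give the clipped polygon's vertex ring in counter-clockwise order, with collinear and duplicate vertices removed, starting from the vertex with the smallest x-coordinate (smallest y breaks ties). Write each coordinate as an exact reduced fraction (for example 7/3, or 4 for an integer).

1. After x ≥ 13: [(13,1) (15,1) (16,5) (17,13) (13,43/3)]
2. After x ≤ 20: [(13,1) (15,1) (16,5) (17,13) (13,43/3)]
3. After y ≥ 11: [(13,11) (67/4,11) (17,13) (13,43/3)]
4. After y ≤ 17: [(13,11) (67/4,11) (17,13) (13,43/3)]
5. Canonical ring: [(13,11) (67/4,11) (17,13) (13,43/3)]

Clipped polygon: [(13,11) (67/4,11) (17,13) (13,43/3)]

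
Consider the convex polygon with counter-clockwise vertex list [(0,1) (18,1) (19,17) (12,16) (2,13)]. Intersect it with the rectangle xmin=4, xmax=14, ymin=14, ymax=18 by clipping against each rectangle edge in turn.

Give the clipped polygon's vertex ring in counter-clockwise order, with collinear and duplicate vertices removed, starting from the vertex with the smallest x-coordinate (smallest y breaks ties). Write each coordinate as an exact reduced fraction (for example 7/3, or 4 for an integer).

1. After x ≥ 4: [(4,1) (18,1) (19,17) (12,16) (4,68/5)]
2. After x ≤ 14: [(4,1) (14,1) (14,114/7) (12,16) (4,68/5)]
3. After y ≥ 14: [(14,14) (14,114/7) (12,16) (16/3,14)]
4. After y ≤ 18: [(14,14) (14,114/7) (12,16) (16/3,14)]
5. Canonical ring: [(16/3,14) (14,14) (14,114/7) (12,16)]

Clipped polygon: [(16/3,14) (14,14) (14,114/7) (12,16)]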